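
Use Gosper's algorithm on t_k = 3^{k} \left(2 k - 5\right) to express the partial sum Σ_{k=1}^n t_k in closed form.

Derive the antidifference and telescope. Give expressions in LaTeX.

The ratio is 3*(2*k - 3)/(2*k - 5).
So A=3 and B=1, with C=k - 5/2.
Set up (3)·f(k+1) − (1)·f(k) − (k - 5/2) = 0.
Degrees (0,0,1) ⇒ d ≤ 1.
Match coefficients ⇒ f(k) = (k - 4)/2.
Certificate R = B(k−1)f/C = (k - 4)/(2*k - 5) gives s_k = 3**k*(k - 4).
Verify: 3**k*(2*k - 5) matches t_k.
Telescope: S(n) = s_(n+1) − s_(1) = 3**(n + 1)*(n - 3) − (-9) = 3*3**n*n - 9*3**n + 9.

S(n) = 3 \cdot 3^{n} n - 9 \cdot 3^{n} + 9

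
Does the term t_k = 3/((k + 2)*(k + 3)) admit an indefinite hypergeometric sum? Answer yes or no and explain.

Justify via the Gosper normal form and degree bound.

r(k) = (k + 2)/(k + 4) after simplifying.
A = k + 2, B = k + 4, C = 1.
Need (k + 2)·f(k+1) − (k + 3)·f(k) = 1.
Degrees (1,1,0) ⇒ d ≤ 1.
Solve for f: f(k) = k/2 (degree 1 ≤ 1).
Get s_k = R·t_k = 3*k/(2*(k + 2)) with R(k) = B(k−1)f(k)/C(k) = k*(k + 3)/2.
Δs = 3/(k**2 + 5*k + 6), as required.

Yes. s_k = 3*k/(2*(k + 2)).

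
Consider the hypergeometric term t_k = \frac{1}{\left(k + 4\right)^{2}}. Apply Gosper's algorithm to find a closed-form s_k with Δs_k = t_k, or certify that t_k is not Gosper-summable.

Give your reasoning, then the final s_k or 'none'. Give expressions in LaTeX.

t_(k+1)/t_k = (k + 4)**2/(k + 5)**2.
Take A(k)=k**2 + 8*k + 16, B(k)=k**2 + 10*k + 25, C(k)=1.
Key eq: (k**2 + 8*k + 16)·f(k+1) = (k**2 + 8*k + 16)·f(k) + (1).
Degrees (2,2,0) ⇒ d ≤ 0.
Generic f = c0 gives residual -1; -1 = 0 cannot hold, so t_k is not Gosper-summable.

none (Gosper's algorithm certifies no s_k)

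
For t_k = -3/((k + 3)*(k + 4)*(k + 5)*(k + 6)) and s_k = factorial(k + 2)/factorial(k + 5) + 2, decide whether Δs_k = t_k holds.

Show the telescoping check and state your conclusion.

valid (s_(k+1) − s_k reduces to t_k)

s_(k+1) = factorial(k + 3)/factorial(k + 6) + 2
s_(k+1) − s_k = -3/((k + 3)*(k + 4)*(k + 5)*(k + 6))
(s_(k+1) − s_k) − t_k = 0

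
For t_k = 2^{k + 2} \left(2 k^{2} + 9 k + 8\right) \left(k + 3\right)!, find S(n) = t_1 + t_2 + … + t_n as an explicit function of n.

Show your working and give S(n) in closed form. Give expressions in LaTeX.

S(n) = 8 \cdot 2^{n} n \left(n + 4\right)! + 8 \cdot 2^{n} \left(n + 4\right)! - 192

Compute t_(k+1)/t_k: get 2*(2*k**3 + 21*k**2 + 71*k + 76)/(2*k**2 + 9*k + 8).
Gosper form: A/B · C(k+1)/C(k) with A=2*k + 8, B=1, C=k**2 + 9*k/2 + 4.
f must satisfy (2*k + 8)·f(k+1) − (1)·f(k) = k**2 + 9*k/2 + 4.
deg f ≤ 1 (via 1,0,2).
Match coefficients ⇒ f(k) = k/2.
So s_k = (B(k−1)f/C)·t_k = (k/(2*k**2 + 9*k + 8))·t_k = 2**(k + 2)*k*factorial(k + 3).
Check: Δs_k = 2**(k + 2)*(2*k**2 + 9*k + 8)*factorial(k + 3). ✓
Evaluate: s_(n+1) = 2**(n + 3)*(n + 1)*factorial(n + 4); subtract s_(1) = 192 ⇒ S(n) = 8*2**n*n*factorial(n + 4) + 8*2**n*factorial(n + 4) - 192.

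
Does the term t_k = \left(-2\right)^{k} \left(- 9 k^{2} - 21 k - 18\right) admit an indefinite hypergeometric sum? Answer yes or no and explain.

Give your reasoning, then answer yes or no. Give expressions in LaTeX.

Yes. s_k = \left(-2\right)^{k} \left(3 k^{2} + 3 k + 2\right).

Step 1: r(k) = 2*(-3*k**2 - 13*k - 16)/(3*k**2 + 7*k + 6).
Factor: A=-2; B=1; C=k**2 + 7*k/3 + 2.
f must satisfy (-2)·f(k+1) − (1)·f(k) = k**2 + 7*k/3 + 2.
From deg A=0, deg B=0, deg C=2: d=2.
Coefficient equations give f(k) = -(3*k**2 + 3*k + 2)/9.
Then R = B(k−1)f/C = -(3*k**2 + 3*k + 2)/(3*(3*k**2 + 7*k + 6)), so s_k = R(k)·t_k = (-2)**k*(3*k**2 + 3*k + 2).
s_(k+1) − s_k = (-2)**k*(-9*k**2 - 21*k - 18) = t_k.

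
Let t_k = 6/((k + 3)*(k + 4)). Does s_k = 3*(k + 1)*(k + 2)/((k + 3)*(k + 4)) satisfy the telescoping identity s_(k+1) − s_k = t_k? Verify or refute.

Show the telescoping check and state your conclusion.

Invalid: residual 6*(k - 1)/(k**3 + 12*k**2 + 47*k + 60) ≠ 0.

s_(k+1) = 3*(k + 2)*(k + 3)/((k + 4)*(k + 5))
s_(k+1) − s_k = 12*(k + 2)/(k**3 + 12*k**2 + 47*k + 60)
(s_(k+1) − s_k) − t_k = 6*(k - 1)/(k**3 + 12*k**2 + 47*k + 60)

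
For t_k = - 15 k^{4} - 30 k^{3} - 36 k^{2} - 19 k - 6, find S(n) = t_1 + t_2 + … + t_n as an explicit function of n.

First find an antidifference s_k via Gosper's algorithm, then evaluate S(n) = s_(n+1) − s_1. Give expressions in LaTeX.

S(n) = n \left(- 3 n^{4} - 15 n^{3} - 32 n^{2} - 35 n - 21\right)

Ratio r(k) = (15*k**4 + 90*k**3 + 216*k**2 + 241*k + 106)/(15*k**4 + 30*k**3 + 36*k**2 + 19*k + 6).
Gosper form: A/B · C(k+1)/C(k) with A=1, B=1, C=k**4 + 2*k**3 + 12*k**2/5 + 19*k/15 + 2/5.
Key eq: (1)·f(k+1) = (1)·f(k) + (k**4 + 2*k**3 + 12*k**2/5 + 19*k/15 + 2/5).
d = 5 from the (0,0,4) case.
Solve for f: f(k) = k*(k**2 + k + 1)*(3*k**2 - 3*k + 2)/15 (degree 5 ≤ 5).
So s_k = (B(k−1)f/C)·t_k = (k*(k**2 + k + 1)*(3*k**2 - 3*k + 2)/(15*k**4 + 30*k**3 + 36*k**2 + 19*k + 6))·t_k = k*(-3*k**4 - 2*k**2 + k - 2).
Check: Δs_k = -15*k**4 - 30*k**3 - 36*k**2 - 19*k - 6. ✓
s_(n+1) = -3*n**5 - 15*n**4 - 32*n**3 - 35*n**2 - 21*n - 6 and s_(1) = -6, so S(n) = n*(-3*n**4 - 15*n**3 - 32*n**2 - 35*n - 21).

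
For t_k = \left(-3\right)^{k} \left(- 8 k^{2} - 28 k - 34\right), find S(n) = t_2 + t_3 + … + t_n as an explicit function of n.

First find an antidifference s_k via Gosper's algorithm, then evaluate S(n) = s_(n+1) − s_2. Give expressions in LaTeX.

Step 1: r(k) = 3*(-4*k**2 - 22*k - 35)/(4*k**2 + 14*k + 17).
Factor: A=-3; B=1; C=k**2 + 7*k/2 + 17/4.
f must satisfy (-3)·f(k+1) − (1)·f(k) = k**2 + 7*k/2 + 17/4.
From deg A=0, deg B=0, deg C=2: d=2.
Solve for f: f(k) = -(k**2 + 2*k + 2)/4 (degree 2 ≤ 2).
So s_k = (B(k−1)f/C)·t_k = (-(k**2 + 2*k + 2)/(4*k**2 + 14*k + 17))·t_k = 2*(-3)**k*(k**2 + 2*k + 2).
Check: Δs_k = (-3)**k*(-8*k**2 - 28*k - 34). ✓
Telescope: S(n) = s_(n+1) − s_(2) = (-3)**(n + 1)*(2*n**2 + 8*n + 10) − (180) = -6*(-3)**n*n**2 - 24*(-3)**n*n - 30*(-3)**n - 180.

S(n) = - 6 \left(-3\right)^{n} n^{2} - 24 \left(-3\right)^{n} n - 30 \left(-3\right)^{n} - 180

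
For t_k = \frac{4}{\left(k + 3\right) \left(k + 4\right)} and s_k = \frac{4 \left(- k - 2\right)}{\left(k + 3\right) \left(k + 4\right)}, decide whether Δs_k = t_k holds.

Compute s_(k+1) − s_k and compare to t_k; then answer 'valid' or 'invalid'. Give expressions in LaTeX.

s_(k+1) = 4*(-k - 3)/((k + 4)*(k + 5))
s_(k+1) − s_k = 4*(k + 1)/(k**3 + 12*k**2 + 47*k + 60)
(s_(k+1) − s_k) − t_k = -16/(k**3 + 12*k**2 + 47*k + 60)

Invalid: residual - \frac{16}{k^{3} + 12 k^{2} + 47 k + 60} ≠ 0.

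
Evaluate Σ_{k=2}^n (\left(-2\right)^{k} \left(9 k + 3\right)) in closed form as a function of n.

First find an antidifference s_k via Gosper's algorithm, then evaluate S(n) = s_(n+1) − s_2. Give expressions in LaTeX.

S(n) = 6 \left(-2\right)^{n} n + 4 \left(-2\right)^{n} + 20

r(k) = 2*(-3*k - 4)/(3*k + 1) after simplifying.
A = -2, B = 1, C = k + 1/3.
Set up (-2)·f(k+1) − (1)·f(k) − (k + 1/3) = 0.
deg f ≤ 1 (via 0,0,1).
Solve for f: f(k) = -(3*k - 1)/9 (degree 1 ≤ 1).
Certificate R = B(k−1)f/C = -(3*k - 1)/(3*(3*k + 1)) gives s_k = (-2)**k*(1 - 3*k).
s_(k+1) − s_k = (-2)**k*(9*k + 3) = t_k.
Evaluate: s_(n+1) = 2*(-2)**n*(3*n + 2); subtract s_(2) = -20 ⇒ S(n) = 6*(-2)**n*n + 4*(-2)**n + 20.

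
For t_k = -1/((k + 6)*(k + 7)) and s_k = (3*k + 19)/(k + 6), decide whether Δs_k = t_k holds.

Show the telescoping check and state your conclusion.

valid (s_(k+1) − s_k reduces to t_k)

s_(k+1) = (3*k + 22)/(k + 7)
s_(k+1) − s_k = -1/(k**2 + 13*k + 42)
(s_(k+1) − s_k) − t_k = 0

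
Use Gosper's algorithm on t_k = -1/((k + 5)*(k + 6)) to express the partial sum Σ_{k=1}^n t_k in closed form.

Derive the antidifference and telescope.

S(n) = -n/(6*n + 36)

t_(k+1)/t_k = (k + 5)/(k + 7).
Take A(k)=k + 5, B(k)=k + 7, C(k)=1.
Solve (k + 5)·f(k+1) − (k + 6)·f(k) = 1.
d = 1 from the (1,1,0) case.
Match coefficients ⇒ f(k) = k/5.
Get s_k = R·t_k = -k/(5*k + 25) with R(k) = B(k−1)f(k)/C(k) = k*(k + 6)/5.
s_(k+1) − s_k = -1/(k**2 + 11*k + 30) = t_k.
s_(n+1) = (-n - 1)/(5*(n + 6)) and s_(1) = -1/30, so S(n) = -n/(6*n + 36).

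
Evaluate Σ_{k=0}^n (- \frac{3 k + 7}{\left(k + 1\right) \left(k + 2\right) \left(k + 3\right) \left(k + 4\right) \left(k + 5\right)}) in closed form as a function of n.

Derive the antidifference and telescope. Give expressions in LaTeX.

S(n) = \frac{- n^{3} - 11 n^{2} - 38 n - 28}{12 \left(n^{3} + 11 n^{2} + 38 n + 40\right)}

Compute t_(k+1)/t_k: get (k + 1)*(3*k + 10)/((k + 6)*(3*k + 7)).
Normal form (A,B,C) = (k + 1, k + 6, k + 7/3).
f must satisfy (k + 1)·f(k+1) − (k + 5)·f(k) = k + 7/3.
d = 4 from the (1,1,1) case.
A polynomial solution: f(k) = k*(k + 2)*(k**2 + 8*k + 19)/36.
Then R = B(k−1)f/C = k*(k + 2)*(k + 5)*(k**2 + 8*k + 19)/(12*(3*k + 7)), so s_k = R(k)·t_k = k*(-k**2 - 8*k - 19)/(12*(k**3 + 8*k**2 + 19*k + 12)).
Check: Δs_k = (-3*k - 7)/(k**5 + 15*k**4 + 85*k**3 + 225*k**2 + 274*k + 120). ✓
Telescope: S(n) = s_(n+1) − s_(0) = (-n**3 - 11*n**2 - 38*n - 28)/(12*(n**3 + 11*n**2 + 38*n + 40)) − (0) = (-n**3 - 11*n**2 - 38*n - 28)/(12*(n**3 + 11*n**2 + 38*n + 40)).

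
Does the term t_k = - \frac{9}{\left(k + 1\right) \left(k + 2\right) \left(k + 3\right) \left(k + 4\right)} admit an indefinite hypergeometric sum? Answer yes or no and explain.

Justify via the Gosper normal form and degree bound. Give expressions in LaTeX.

r(k) = (k + 1)/(k + 5) after simplifying.
Factor: A=k + 1; B=k + 5; C=1.
Set up (k + 1)·f(k+1) − (k + 4)·f(k) − (1) = 0.
From deg A=1, deg B=1, deg C=0: d=3.
Match coefficients ⇒ f(k) = k*(k**2 + 6*k + 11)/18.
Certificate R = B(k−1)f/C = k*(k + 4)*(k**2 + 6*k + 11)/18 gives s_k = k*(-k**2 - 6*k - 11)/(2*(k + 1)*(k + 2)*(k + 3)).
s_(k+1) − s_k = -9/(k**4 + 10*k**3 + 35*k**2 + 50*k + 24) = t_k.

Yes. s_k = \frac{k \left(- k^{2} - 6 k - 11\right)}{2 \left(k + 1\right) \left(k + 2\right) \left(k + 3\right)}.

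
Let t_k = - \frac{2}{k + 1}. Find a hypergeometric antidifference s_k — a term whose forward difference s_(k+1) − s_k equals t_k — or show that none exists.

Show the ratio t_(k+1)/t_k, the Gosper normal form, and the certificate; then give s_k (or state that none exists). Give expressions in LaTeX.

Ratio r(k) = (k + 1)/(k + 2).
So A=k + 1 and B=k + 2, with C=1.
Solve (k + 1)·f(k+1) − (k + 1)·f(k) = 1.
Degrees (1,1,0) ⇒ d ≤ 0.
Write f(k) = c0. Then LHS − RHS = -1, requiring -1 = 0: contradictory. No certificate.

none — t_k is not Gosper-summable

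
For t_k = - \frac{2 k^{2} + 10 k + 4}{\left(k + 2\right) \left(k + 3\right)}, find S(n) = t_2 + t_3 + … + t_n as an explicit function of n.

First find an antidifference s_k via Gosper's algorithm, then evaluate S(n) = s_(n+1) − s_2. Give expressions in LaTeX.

Step 1: r(k) = (k + 2)*(5*k + (k + 1)**2 + 7)/((k + 4)*(k**2 + 5*k + 2)).
Take A(k)=k + 2, B(k)=k + 4, C(k)=k**2 + 5*k + 2.
Need (k + 2)·f(k+1) − (k + 3)·f(k) = k**2 + 5*k + 2.
Degrees (1,1,2) ⇒ d ≤ 2.
Coefficient equations give f(k) = k**2.
Then R = B(k−1)f/C = k**2*(k + 3)/(k**2 + 5*k + 2), so s_k = R(k)·t_k = -2*k**2/(k + 2).
Check: Δs_k = 2*(-k**2 - 5*k - 2)/(k**2 + 5*k + 6). ✓
s_(n+1) = 2*(-n**2 - 2*n - 1)/(n + 3) and s_(2) = -2, so S(n) = 2*(-n**2 - n + 2)/(n + 3).

S(n) = \frac{2 \left(- n^{2} - n + 2\right)}{n + 3}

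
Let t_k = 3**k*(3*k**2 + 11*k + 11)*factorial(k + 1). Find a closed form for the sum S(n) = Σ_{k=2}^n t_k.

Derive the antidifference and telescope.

r(k) = 3*(3*k**3 + 23*k**2 + 59*k + 50)/(3*k**2 + 11*k + 11) after simplifying.
Gosper form: A/B · C(k+1)/C(k) with A=3*k + 6, B=1, C=k**2 + 11*k/3 + 11/3.
Solve (3*k + 6)·f(k+1) − (1)·f(k) = k**2 + 11*k/3 + 11/3.
d = 1 from the (1,0,2) case.
Coefficient equations give f(k) = (k + 1)/3.
So s_k = (B(k−1)f/C)·t_k = ((k + 1)/(3*k**2 + 11*k + 11))·t_k = 3**k*(k + 1)*factorial(k + 1).
s_(k+1) − s_k = 3**k*(3*k**2 + 11*k + 11)*factorial(k + 1) = t_k.
Telescope: S(n) = s_(n+1) − s_(2) = 3**(n + 1)*(n + 2)*factorial(n + 2) − (162) = 3*3**n*n*factorial(n + 2) + 6*3**n*factorial(n + 2) - 162.

S(n) = 3*3**n*n*factorial(n + 2) + 6*3**n*factorial(n + 2) - 162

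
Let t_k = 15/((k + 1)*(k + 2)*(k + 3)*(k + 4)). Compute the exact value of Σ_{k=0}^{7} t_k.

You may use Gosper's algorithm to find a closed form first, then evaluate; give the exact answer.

Ratio r(k) = (k + 1)/(k + 5).
So A=k + 1 and B=k + 5, with C=1.
Need (k + 1)·f(k+1) − (k + 4)·f(k) = 1.
Degrees (1,1,0) ⇒ d ≤ 3.
A polynomial solution: f(k) = k*(k**2 + 6*k + 11)/18.
Certificate R = B(k−1)f/C = k*(k + 4)*(k**2 + 6*k + 11)/18 gives s_k = 5*k*(k**2 + 6*k + 11)/(6*(k + 1)*(k + 2)*(k + 3)).
s_(k+1) − s_k = 15/(k**4 + 10*k**3 + 35*k**2 + 50*k + 24) = t_k.
Telescoping: Σ = s_(8) − s_(0) = 82/99 − (0) = 82/99.

Σ = 82/99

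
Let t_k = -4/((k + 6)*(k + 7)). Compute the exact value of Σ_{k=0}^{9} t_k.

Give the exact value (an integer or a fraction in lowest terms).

Σ = -5/12

Ratio r(k) = (k + 6)/(k + 8).
Take A(k)=k + 6, B(k)=k + 8, C(k)=1.
Need (k + 6)·f(k+1) − (k + 7)·f(k) = 1.
d = 1 from the (1,1,0) case.
Solving with deg f ≤ 1: f(k) = k/6.
So s_k = (B(k−1)f/C)·t_k = (k*(k + 7)/6)·t_k = -2*k/(3*k + 18).
Verify: -4/(k**2 + 13*k + 42) matches t_k.
Σ_(k=0)^(9) t_k = s_(10) − s_(0) = -5/12 − (0) = -5/12.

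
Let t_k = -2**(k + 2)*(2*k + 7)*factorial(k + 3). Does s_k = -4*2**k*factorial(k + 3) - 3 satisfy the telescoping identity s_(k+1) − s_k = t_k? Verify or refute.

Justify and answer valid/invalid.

s_(k+1) = -4*2**(k + 1)*factorial(k + 4) - 3
s_(k+1) − s_k = -2**(k + 2)*(2*k + 7)*factorial(k + 3)
(s_(k+1) − s_k) − t_k = 0

Valid — Δs_k = t_k.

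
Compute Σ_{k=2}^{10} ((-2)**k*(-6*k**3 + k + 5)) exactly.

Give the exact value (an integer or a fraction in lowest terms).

t_(k+1)/t_k = 2*(-k + 6*(k + 1)**3 - 6)/(-6*k**3 + k + 5).
A = -2, B = 1, C = k**3 - k/6 - 5/6.
Key eq: (-2)·f(k+1) = (1)·f(k) + (k**3 - k/6 - 5/6).
deg f ≤ 3 (via 0,0,3).
Solve for f: f(k) = -(2*k**3 - 4*k**2 + k - 1)/6 (degree 3 ≤ 3).
Then R = B(k−1)f/C = -(2*k**3 - 4*k**2 + k - 1)/((k - 1)*(6*k**2 + 6*k + 5)), so s_k = R(k)·t_k = (-2)**k*(2*k**3 - 4*k**2 + k - 1).
Δs = (-2)**k*(-6*k**3 + k + 5), as required.
Telescoping: Σ = s_(11) − s_(2) = -4481024 − (4) = -4481028.

Σ = -4481028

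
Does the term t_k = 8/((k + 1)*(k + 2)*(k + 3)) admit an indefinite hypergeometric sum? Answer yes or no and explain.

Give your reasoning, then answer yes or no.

Yes. s_k = 2*k*(k + 3)/((k + 1)*(k + 2)).

Compute t_(k+1)/t_k: get (k + 1)/(k + 4).
Gosper form: A/B · C(k+1)/C(k) with A=k + 1, B=k + 4, C=1.
Set up (k + 1)·f(k+1) − (k + 3)·f(k) − (1) = 0.
deg f ≤ 2 (via 1,1,0).
Solve for f: f(k) = k*(k + 3)/4 (degree 2 ≤ 2).
R(k) = B(k−1)·f(k)/C(k) = k*(k + 3)**2/4; s_k = R·t_k = 2*k*(k + 3)/((k + 1)*(k + 2)).
s_(k+1) − s_k = 8/(k**3 + 6*k**2 + 11*k + 6) = t_k.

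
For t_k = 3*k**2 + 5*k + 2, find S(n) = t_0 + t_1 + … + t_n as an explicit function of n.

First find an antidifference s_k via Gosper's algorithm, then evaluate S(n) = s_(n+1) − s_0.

S(n) = n**3 + 4*n**2 + 5*n + 2

Step 1: r(k) = (3*k**2 + 11*k + 10)/(3*k**2 + 5*k + 2).
So A=1 and B=1, with C=k**2 + 5*k/3 + 2/3.
Need (1)·f(k+1) − (1)·f(k) = k**2 + 5*k/3 + 2/3.
From deg A=0, deg B=0, deg C=2: d=3.
Solve for f: f(k) = k**2*(k + 1)/3 (degree 3 ≤ 3).
R(k) = B(k−1)·f(k)/C(k) = k**2/(3*k + 2); s_k = R·t_k = k**2*(k + 1).
s_(k+1) − s_k = 3*k**2 + 5*k + 2 = t_k.
Evaluate: s_(n+1) = n**3 + 4*n**2 + 5*n + 2; subtract s_(0) = 0 ⇒ S(n) = n**3 + 4*n**2 + 5*n + 2.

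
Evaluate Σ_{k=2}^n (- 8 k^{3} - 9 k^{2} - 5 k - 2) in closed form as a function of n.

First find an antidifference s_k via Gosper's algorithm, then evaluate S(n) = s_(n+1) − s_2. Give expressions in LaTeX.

Compute t_(k+1)/t_k: get (8*k**3 + 33*k**2 + 47*k + 24)/(8*k**3 + 9*k**2 + 5*k + 2).
Take A(k)=1, B(k)=1, C(k)=k**3 + 9*k**2/8 + 5*k/8 + 1/4.
f must satisfy (1)·f(k+1) − (1)·f(k) = k**3 + 9*k**2/8 + 5*k/8 + 1/4.
Bound: deg f ≤ 4.
Solve for f: f(k) = k*(2*k**3 - k**2 + 1)/8 (degree 4 ≤ 4).
Then R = B(k−1)f/C = k*(2*k**3 - k**2 + 1)/(8*k**3 + 9*k**2 + 5*k + 2), so s_k = R(k)·t_k = -2*k**4 + k**3 - k.
Δs = -8*k**3 - 9*k**2 - 5*k - 2, as required.
s_(n+1) = -2*n**4 - 7*n**3 - 9*n**2 - 6*n - 2 and s_(2) = -26, so S(n) = -2*n**4 - 7*n**3 - 9*n**2 - 6*n + 24.

S(n) = - 2 n^{4} - 7 n^{3} - 9 n^{2} - 6 n + 24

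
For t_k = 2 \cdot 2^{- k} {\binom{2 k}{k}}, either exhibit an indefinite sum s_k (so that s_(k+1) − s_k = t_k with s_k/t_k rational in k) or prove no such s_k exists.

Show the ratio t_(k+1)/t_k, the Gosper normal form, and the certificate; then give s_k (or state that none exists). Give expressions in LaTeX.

no hypergeometric antidifference exists

Compute t_(k+1)/t_k: get (2*k + 1)/(k + 1).
So A=2*k + 1 and B=k + 1, with C=1.
Set up (2*k + 1)·f(k+1) − (k)·f(k) − (1) = 0.
Degrees (1,1,0) ⇒ d ≤ -1.
d = -1 < 0 ⇒ no nonzero polynomial f; not summable.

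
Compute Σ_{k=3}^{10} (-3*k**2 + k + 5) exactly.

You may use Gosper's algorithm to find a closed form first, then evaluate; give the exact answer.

Ratio r(k) = (k - 3*(k + 1)**2 + 6)/(-3*k**2 + k + 5).
Take A(k)=1, B(k)=1, C(k)=k**2 - k/3 - 5/3.
Set up (1)·f(k+1) − (1)·f(k) − (k**2 - k/3 - 5/3) = 0.
Bound: deg f ≤ 3.
Solving with deg f ≤ 3: f(k) = k*(k**2 - 2*k - 4)/3.
Get s_k = R·t_k = k*(-k**2 + 2*k + 4) with R(k) = B(k−1)f(k)/C(k) = k*(k**2 - 2*k - 4)/(3*k**2 - k - 5).
Δs = -3*k**2 + k + 5, as required.
Telescoping: Σ = s_(11) − s_(3) = -1045 − (3) = -1048.

Σ = -1048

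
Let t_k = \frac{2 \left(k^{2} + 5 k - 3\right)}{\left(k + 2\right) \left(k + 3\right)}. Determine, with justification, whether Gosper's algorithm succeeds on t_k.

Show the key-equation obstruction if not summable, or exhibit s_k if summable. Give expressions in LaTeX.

t_(k+1)/t_k = (k + 2)*(5*k + (k + 1)**2 + 2)/((k + 4)*(k**2 + 5*k - 3)).
Normal form (A,B,C) = (k + 2, k + 4, k**2 + 5*k - 3).
Key eq: (k + 2)·f(k+1) = (k + 3)·f(k) + (k**2 + 5*k - 3).
Degrees (1,1,2) ⇒ d ≤ 2.
Solving with deg f ≤ 2: f(k) = k*(2*k - 5)/2.
Get s_k = R·t_k = k*(2*k - 5)/(k + 2) with R(k) = B(k−1)f(k)/C(k) = k*(k + 3)*(2*k - 5)/(2*(k**2 + 5*k - 3)).
s_(k+1) − s_k = 2*(k**2 + 5*k - 3)/(k**2 + 5*k + 6) = t_k.

Yes. s_k = \frac{k \left(2 k - 5\right)}{k + 2}.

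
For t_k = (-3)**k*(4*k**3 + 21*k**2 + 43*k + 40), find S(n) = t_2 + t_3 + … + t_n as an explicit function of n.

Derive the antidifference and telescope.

S(n) = 3*(-3)**n*n**3 + 18*(-3)**n*n**2 + 39*(-3)**n*n + 36*(-3)**n + 288

t_(k+1)/t_k = 3*(-4*k**3 - 33*k**2 - 97*k - 108)/(4*k**3 + 21*k**2 + 43*k + 40).
Normal form (A,B,C) = (-3, 1, k**3 + 21*k**2/4 + 43*k/4 + 10).
Need (-3)·f(k+1) − (1)·f(k) = k**3 + 21*k**2/4 + 43*k/4 + 10.
Bound: deg f ≤ 3.
Match coefficients ⇒ f(k) = -(k + 2)*(k**2 + k + 2)/4.
Then R = B(k−1)f/C = -(k + 2)*(k**2 + k + 2)/(4*k**3 + 21*k**2 + 43*k + 40), so s_k = R(k)·t_k = (-3)**k*(-k**3 - 3*k**2 - 4*k - 4).
Verify: (-3)**k*(4*k**3 + 21*k**2 + 43*k + 40) matches t_k.
Evaluate: s_(n+1) = 3*(-3)**n*(n**3 + 6*n**2 + 13*n + 12); subtract s_(2) = -288 ⇒ S(n) = 3*(-3)**n*n**3 + 18*(-3)**n*n**2 + 39*(-3)**n*n + 36*(-3)**n + 288.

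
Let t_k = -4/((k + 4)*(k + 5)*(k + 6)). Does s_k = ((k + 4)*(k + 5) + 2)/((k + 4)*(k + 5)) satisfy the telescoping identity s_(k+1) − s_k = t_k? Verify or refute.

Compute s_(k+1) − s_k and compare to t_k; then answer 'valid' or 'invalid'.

valid; difference matches t_k

s_(k+1) = ((k + 5)*(k + 6) + 2)/((k + 5)*(k + 6))
s_(k+1) − s_k = -4/(k**3 + 15*k**2 + 74*k + 120)
(s_(k+1) − s_k) − t_k = 0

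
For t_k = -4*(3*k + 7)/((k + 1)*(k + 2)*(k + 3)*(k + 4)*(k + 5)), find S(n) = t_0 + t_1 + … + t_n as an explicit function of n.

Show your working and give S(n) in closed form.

S(n) = (-n**3 - 11*n**2 - 38*n - 28)/(3*(n**3 + 11*n**2 + 38*n + 40))

Compute t_(k+1)/t_k: get (k + 1)*(3*k + 10)/((k + 6)*(3*k + 7)).
Take A(k)=k + 1, B(k)=k + 6, C(k)=k + 7/3.
Set up (k + 1)·f(k+1) − (k + 5)·f(k) − (k + 7/3) = 0.
Degrees (1,1,1) ⇒ d ≤ 4.
Match coefficients ⇒ f(k) = k*(k + 2)*(k**2 + 8*k + 19)/36.
R(k) = B(k−1)·f(k)/C(k) = k*(k + 2)*(k + 5)*(k**2 + 8*k + 19)/(12*(3*k + 7)); s_k = R·t_k = k*(-k**2 - 8*k - 19)/(3*(k**3 + 8*k**2 + 19*k + 12)).
Δs = 4*(-3*k - 7)/(k**5 + 15*k**4 + 85*k**3 + 225*k**2 + 274*k + 120), as required.
Σ_(k=0)^n t_k = s_(n+1) − s_(0) = ((-n**3 - 11*n**2 - 38*n - 28)/(3*(n**3 + 11*n**2 + 38*n + 40))) − (0), i.e. (-n**3 - 11*n**2 - 38*n - 28)/(3*(n**3 + 11*n**2 + 38*n + 40)).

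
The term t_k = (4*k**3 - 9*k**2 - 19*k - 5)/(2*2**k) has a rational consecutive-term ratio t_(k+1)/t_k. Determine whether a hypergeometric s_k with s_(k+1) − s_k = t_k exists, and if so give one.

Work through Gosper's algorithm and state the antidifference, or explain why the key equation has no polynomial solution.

Ratio r(k) = (4*k**3 + 3*k**2 - 25*k - 29)/(2*(4*k**3 - 9*k**2 - 19*k - 5)).
Gosper form: A/B · C(k+1)/C(k) with A=1/2, B=1, C=k**3 - 9*k**2/4 - 19*k/4 - 5/4.
Set up (1/2)·f(k+1) − (1)·f(k) − (k**3 - 9*k**2/4 - 19*k/4 - 5/4) = 0.
From deg A=0, deg B=0, deg C=3: d=3.
Solving with deg f ≤ 3: f(k) = -(4*k**3 + 3*k**2 - k + 1)/2.
R(k) = B(k−1)·f(k)/C(k) = -2*(4*k**3 + 3*k**2 - k + 1)/(4*k**3 - 9*k**2 - 19*k - 5); s_k = R·t_k = (-4*k**3 - 3*k**2 + k - 1)/2**k.
s_(k+1) − s_k = (4*k**3 - 9*k**2 - 19*k - 5)/(2*2**k) = t_k.

s_k = (-4*k**3 - 3*k**2 + k - 1)/2**k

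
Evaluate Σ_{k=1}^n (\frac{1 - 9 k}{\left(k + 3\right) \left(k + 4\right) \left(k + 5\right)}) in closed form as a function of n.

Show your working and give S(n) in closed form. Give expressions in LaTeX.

S(n) = \frac{n \left(- 11 n - 9\right)}{10 \left(n^{2} + 9 n + 20\right)}

The ratio is (k + 3)*(9*k + 8)/((k + 6)*(9*k - 1)).
Normal form (A,B,C) = (k + 3, k + 6, k - 1/9).
Set up (k + 3)·f(k+1) − (k + 5)·f(k) − (k - 1/9) = 0.
deg f ≤ 2 (via 1,1,1).
A polynomial solution: f(k) = k*(13*k - 17)/108.
R(k) = B(k−1)·f(k)/C(k) = k*(k + 5)*(13*k - 17)/(12*(9*k - 1)); s_k = R·t_k = k*(17 - 13*k)/(12*(k + 3)*(k + 4)).
Check: Δs_k = (1 - 9*k)/(k**3 + 12*k**2 + 47*k + 60). ✓
Σ_(k=1)^n t_k = s_(n+1) − s_(1) = ((-13*n**2 - 9*n + 4)/(12*(n**2 + 9*n + 20))) − (1/60), i.e. n*(-11*n - 9)/(10*(n**2 + 9*n + 20)).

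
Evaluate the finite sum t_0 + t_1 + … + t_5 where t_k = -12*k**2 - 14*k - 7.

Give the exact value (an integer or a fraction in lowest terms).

Σ = -912

Ratio r(k) = (12*k**2 + 38*k + 33)/(12*k**2 + 14*k + 7).
Take A(k)=1, B(k)=1, C(k)=k**2 + 7*k/6 + 7/12.
Set up (1)·f(k+1) − (1)·f(k) − (k**2 + 7*k/6 + 7/12) = 0.
From deg A=0, deg B=0, deg C=2: d=3.
Match coefficients ⇒ f(k) = k*(4*k**2 + k + 2)/12.
So s_k = (B(k−1)f/C)·t_k = (k*(4*k**2 + k + 2)/(12*k**2 + 14*k + 7))·t_k = k*(-4*k**2 - k - 2).
Check: Δs_k = -12*k**2 - 14*k - 7. ✓
Sum = s_(6) − s_(0); s_(6) = -912, s_(0) = 0 ⇒ -912.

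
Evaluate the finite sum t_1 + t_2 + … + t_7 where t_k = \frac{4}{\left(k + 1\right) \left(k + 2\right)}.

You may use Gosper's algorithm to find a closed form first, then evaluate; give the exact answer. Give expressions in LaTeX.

Σ = 14/9

Ratio r(k) = (k + 1)/(k + 3).
Take A(k)=k + 1, B(k)=k + 3, C(k)=1.
Need (k + 1)·f(k+1) − (k + 2)·f(k) = 1.
d = 1 from the (1,1,0) case.
Solving with deg f ≤ 1: f(k) = k.
Get s_k = R·t_k = 4*k/(k + 1) with R(k) = B(k−1)f(k)/C(k) = k*(k + 2).
Δs = 4/(k**2 + 3*k + 2), as required.
Sum = s_(8) − s_(1); s_(8) = 32/9, s_(1) = 2 ⇒ 14/9.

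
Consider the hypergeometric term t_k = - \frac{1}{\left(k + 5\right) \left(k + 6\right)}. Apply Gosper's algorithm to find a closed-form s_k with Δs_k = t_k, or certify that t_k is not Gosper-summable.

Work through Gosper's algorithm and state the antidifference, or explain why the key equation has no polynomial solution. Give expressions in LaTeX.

t_(k+1)/t_k = (k + 5)/(k + 7).
Take A(k)=k + 5, B(k)=k + 7, C(k)=1.
Set up (k + 5)·f(k+1) − (k + 6)·f(k) − (1) = 0.
deg f ≤ 1 (via 1,1,0).
Solve for f: f(k) = k/5 (degree 1 ≤ 1).
R(k) = B(k−1)·f(k)/C(k) = k*(k + 6)/5; s_k = R·t_k = -k/(5*k + 25).
s_(k+1) − s_k = -1/(k**2 + 11*k + 30) = t_k.

s_k = - \frac{k}{5 k + 25}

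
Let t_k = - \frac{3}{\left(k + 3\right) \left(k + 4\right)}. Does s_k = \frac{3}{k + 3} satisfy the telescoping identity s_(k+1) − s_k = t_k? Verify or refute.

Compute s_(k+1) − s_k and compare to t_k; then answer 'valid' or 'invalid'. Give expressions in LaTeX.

s_(k+1) = 3/(k + 4)
s_(k+1) − s_k = -3/((k + 3)*(k + 4))
(s_(k+1) − s_k) − t_k = 0

valid; difference matches t_k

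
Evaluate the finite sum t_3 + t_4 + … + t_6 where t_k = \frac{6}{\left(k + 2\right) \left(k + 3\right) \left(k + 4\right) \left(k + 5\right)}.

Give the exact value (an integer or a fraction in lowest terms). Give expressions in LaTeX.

Step 1: r(k) = (k + 2)/(k + 6).
Gosper form: A/B · C(k+1)/C(k) with A=k + 2, B=k + 6, C=1.
Set up (k + 2)·f(k+1) − (k + 5)·f(k) − (1) = 0.
From deg A=1, deg B=1, deg C=0: d=3.
Match coefficients ⇒ f(k) = k*(k**2 + 9*k + 26)/72.
Then R = B(k−1)f/C = k*(k + 5)*(k**2 + 9*k + 26)/72, so s_k = R(k)·t_k = k*(k**2 + 9*k + 26)/(12*(k + 2)*(k + 3)*(k + 4)).
Check: Δs_k = 6/(k**4 + 14*k**3 + 71*k**2 + 154*k + 120). ✓
Evaluate s at k=7 and k=3: 161/1980 and 31/420; difference 26/3465.

Σ = 26/3465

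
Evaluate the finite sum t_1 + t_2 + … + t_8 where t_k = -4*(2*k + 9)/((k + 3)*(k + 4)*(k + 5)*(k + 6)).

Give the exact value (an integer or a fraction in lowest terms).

Σ = -1/7

The ratio is (k + 3)*(2*k + 11)/((k + 7)*(2*k + 9)).
Take A(k)=k + 3, B(k)=k + 7, C(k)=k + 9/2.
f must satisfy (k + 3)·f(k+1) − (k + 6)·f(k) = k + 9/2.
deg f ≤ 3 (via 1,1,1).
Solve for f: f(k) = k*(k + 4)*(k + 8)/30 (degree 3 ≤ 3).
Get s_k = R·t_k = 4*k*(-k - 8)/(15*(k**2 + 8*k + 15)) with R(k) = B(k−1)f(k)/C(k) = k*(k + 4)*(k + 6)*(k + 8)/(15*(2*k + 9)).
Verify: 4*(-2*k - 9)/(k**4 + 18*k**3 + 119*k**2 + 342*k + 360) matches t_k.
Evaluate s at k=9 and k=1: -17/70 and -1/10; difference -1/7.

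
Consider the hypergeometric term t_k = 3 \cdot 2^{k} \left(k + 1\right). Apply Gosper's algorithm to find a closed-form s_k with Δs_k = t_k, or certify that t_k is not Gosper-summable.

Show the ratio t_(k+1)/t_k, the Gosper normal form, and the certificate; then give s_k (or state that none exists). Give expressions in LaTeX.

r(k) = 2*(k + 2)/(k + 1) after simplifying.
Take A(k)=2, B(k)=1, C(k)=k + 1.
f must satisfy (2)·f(k+1) − (1)·f(k) = k + 1.
deg f ≤ 1 (via 0,0,1).
A polynomial solution: f(k) = k - 1.
So s_k = (B(k−1)f/C)·t_k = ((k - 1)/(k + 1))·t_k = 3*2**k*(k - 1).
s_(k+1) − s_k = 3*2**k*(k + 1) = t_k.

s_k = 3 \cdot 2^{k} \left(k - 1\right)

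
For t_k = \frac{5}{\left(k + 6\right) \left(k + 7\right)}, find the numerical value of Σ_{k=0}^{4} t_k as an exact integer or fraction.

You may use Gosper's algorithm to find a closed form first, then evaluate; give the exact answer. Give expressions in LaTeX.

Σ = 25/66

The ratio is (k + 6)/(k + 8).
Normal form (A,B,C) = (k + 6, k + 8, 1).
Solve (k + 6)·f(k+1) − (k + 7)·f(k) = 1.
From deg A=1, deg B=1, deg C=0: d=1.
Coefficient equations give f(k) = k/6.
R(k) = B(k−1)·f(k)/C(k) = k*(k + 7)/6; s_k = R·t_k = 5*k/(6*(k + 6)).
s_(k+1) − s_k = 5/(k**2 + 13*k + 42) = t_k.
Sum = s_(5) − s_(0); s_(5) = 25/66, s_(0) = 0 ⇒ 25/66.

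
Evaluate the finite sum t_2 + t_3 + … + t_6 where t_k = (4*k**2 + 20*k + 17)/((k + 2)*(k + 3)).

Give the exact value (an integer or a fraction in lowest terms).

Σ = 685/36

r(k) = (k + 2)*(20*k + 4*(k + 1)**2 + 37)/((k + 4)*(4*k**2 + 20*k + 17)) after simplifying.
Take A(k)=k + 2, B(k)=k + 4, C(k)=k**2 + 5*k + 17/4.
Set up (k + 2)·f(k+1) − (k + 3)·f(k) − (k**2 + 5*k + 17/4) = 0.
Degrees (1,1,2) ⇒ d ≤ 2.
Match coefficients ⇒ f(k) = k*(8*k + 9)/8.
Certificate R = B(k−1)f/C = k*(k + 3)*(8*k + 9)/(2*(4*k**2 + 20*k + 17)) gives s_k = k*(8*k + 9)/(2*(k + 2)).
Check: Δs_k = (4*k**2 + 20*k + 17)/(k**2 + 5*k + 6). ✓
Evaluate s at k=7 and k=2: 455/18 and 25/4; difference 685/36.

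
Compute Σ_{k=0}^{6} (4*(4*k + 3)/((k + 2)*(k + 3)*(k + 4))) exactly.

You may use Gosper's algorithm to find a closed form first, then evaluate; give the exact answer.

Step 1: r(k) = (k + 2)*(4*k + 7)/((k + 5)*(4*k + 3)).
So A=k + 2 and B=k + 5, with C=k + 3/4.
Key eq: (k + 2)·f(k+1) = (k + 4)·f(k) + (k + 3/4).
deg f ≤ 2 (via 1,1,1).
Coefficient equations give f(k) = k*(11*k + 7)/48.
Then R = B(k−1)f/C = k*(k + 4)*(11*k + 7)/(12*(4*k + 3)), so s_k = R(k)·t_k = k*(11*k + 7)/(3*(k + 2)*(k + 3)).
Verify: 4*(4*k + 3)/(k**3 + 9*k**2 + 26*k + 24) matches t_k.
Telescoping: Σ = s_(7) − s_(0) = 98/45 − (0) = 98/45.

Σ = 98/45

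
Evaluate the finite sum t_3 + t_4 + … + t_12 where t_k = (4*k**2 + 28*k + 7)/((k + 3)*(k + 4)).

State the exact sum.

t_(k+1)/t_k = (k + 3)*(28*k + 4*(k + 1)**2 + 35)/((k + 5)*(4*k**2 + 28*k + 7)).
Take A(k)=k + 3, B(k)=k + 5, C(k)=k**2 + 7*k + 7/4.
f must satisfy (k + 3)·f(k+1) − (k + 4)·f(k) = k**2 + 7*k + 7/4.
Degrees (1,1,2) ⇒ d ≤ 2.
Coefficient equations give f(k) = k*(12*k - 5)/12.
So s_k = (B(k−1)f/C)·t_k = (k*(k + 4)*(12*k - 5)/(3*(4*k**2 + 28*k + 7)))·t_k = k*(12*k - 5)/(3*(k + 3)).
Δs = (4*k**2 + 28*k + 7)/(k**2 + 7*k + 12), as required.
Sum = s_(13) − s_(3); s_(13) = 1963/48, s_(3) = 31/6 ⇒ 1715/48.

Σ = 1715/48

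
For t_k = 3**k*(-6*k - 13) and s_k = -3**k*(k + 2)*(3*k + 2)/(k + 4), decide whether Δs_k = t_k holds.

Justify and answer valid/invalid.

Invalid: residual 3**k*(12*k**2 + 68*k + 100)/(k**2 + 9*k + 20) ≠ 0.

s_(k+1) = -3**(k + 1)*(k + 3)*(3*k + 5)/(k + 5)
s_(k+1) − s_k = 3**k*(-6*k**3 - 55*k**2 - 169*k - 160)/(k**2 + 9*k + 20)
(s_(k+1) − s_k) − t_k = 3**k*(12*k**2 + 68*k + 100)/(k**2 + 9*k + 20)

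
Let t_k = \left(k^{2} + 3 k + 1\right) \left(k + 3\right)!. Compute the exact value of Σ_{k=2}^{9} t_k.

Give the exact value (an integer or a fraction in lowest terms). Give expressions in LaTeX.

Compute t_(k+1)/t_k: get (k + 4)*(3*k + (k + 1)**2 + 4)/(k**2 + 3*k + 1).
A = k + 4, B = 1, C = k**2 + 3*k + 1.
Key eq: (k + 4)·f(k+1) = (1)·f(k) + (k**2 + 3*k + 1).
From deg A=1, deg B=0, deg C=2: d=1.
Solving with deg f ≤ 1: f(k) = k - 1.
So s_k = (B(k−1)f/C)·t_k = ((k - 1)/(k**2 + 3*k + 1))·t_k = (k - 1)*factorial(k + 3).
Δs = (k**2 + 3*k + 1)*factorial(k + 3), as required.
Sum = s_(10) − s_(2); s_(10) = 56043187200, s_(2) = 120 ⇒ 56043187080.

Σ = 56043187080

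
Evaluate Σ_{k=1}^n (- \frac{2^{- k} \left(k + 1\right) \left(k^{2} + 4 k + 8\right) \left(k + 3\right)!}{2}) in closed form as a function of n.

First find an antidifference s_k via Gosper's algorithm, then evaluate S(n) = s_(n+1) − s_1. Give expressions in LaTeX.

S(n) = 24 - \frac{2^{- n} n^{2} \left(n + 4\right)!}{2} - \frac{3 \cdot 2^{- n} n \left(n + 4\right)!}{2} - 2^{- n} \left(n + 4\right)!

Ratio r(k) = (k + 2)*(k + 4)*(4*k + (k + 1)**2 + 12)/(2*(k + 1)*(k**2 + 4*k + 8)).
Normal form (A,B,C) = (k/2 + 2, 1, k**3 + 5*k**2 + 12*k + 8).
Key eq: (k/2 + 2)·f(k+1) = (1)·f(k) + (k**3 + 5*k**2 + 12*k + 8).
From deg A=1, deg B=0, deg C=3: d=2.
Match coefficients ⇒ f(k) = 2*k*(k + 1).
Certificate R = B(k−1)f/C = 2*k/(k**2 + 4*k + 8) gives s_k = -k*(k + 1)*factorial(k + 3)/2**k.
Verify: -(k + 1)*(k**2 + 4*k + 8)*factorial(k + 3)/(2*2**k) matches t_k.
Σ_(k=1)^n t_k = s_(n+1) − s_(1) = (-2**(-n - 1)*(n + 1)*(n + 2)*factorial(n + 4)) − (-24), i.e. 24 - n**2*factorial(n + 4)/(2*2**n) - 3*n*factorial(n + 4)/(2*2**n) - factorial(n + 4)/2**n.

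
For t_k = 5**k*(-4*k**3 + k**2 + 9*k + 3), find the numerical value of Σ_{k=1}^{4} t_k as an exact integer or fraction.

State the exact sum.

Σ = -134380

Compute t_(k+1)/t_k: get 5*(4*k**3 + 11*k**2 + k - 9)/(4*k**3 - k**2 - 9*k - 3).
Take A(k)=5, B(k)=1, C(k)=k**3 - k**2/4 - 9*k/4 - 3/4.
Need (5)·f(k+1) − (1)·f(k) = k**3 - k**2/4 - 9*k/4 - 3/4.
Degrees (0,0,3) ⇒ d ≤ 3.
Coefficient equations give f(k) = (k**3 - 4*k**2 + 4*k - 2)/4.
Then R = B(k−1)f/C = (k**3 - 4*k**2 + 4*k - 2)/(4*k**3 - k**2 - 9*k - 3), so s_k = R(k)·t_k = 5**k*(-k**3 + 4*k**2 - 4*k + 2).
Check: Δs_k = 5**k*(-4*k**3 + k**2 + 9*k + 3). ✓
Evaluate s at k=5 and k=1: -134375 and 5; difference -134380.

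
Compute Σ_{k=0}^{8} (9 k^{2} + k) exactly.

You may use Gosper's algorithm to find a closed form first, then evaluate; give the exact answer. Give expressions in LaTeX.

Σ = 1872

r(k) = (k + 9*(k + 1)**2 + 1)/(k*(9*k + 1)) after simplifying.
Gosper form: A/B · C(k+1)/C(k) with A=1, B=1, C=k**2 + k/9.
Solve (1)·f(k+1) − (1)·f(k) = k**2 + k/9.
From deg A=0, deg B=0, deg C=2: d=3.
Solving with deg f ≤ 3: f(k) = k*(k - 1)*(3*k - 1)/9.
R(k) = B(k−1)·f(k)/C(k) = (k - 1)*(3*k - 1)/(9*k + 1); s_k = R·t_k = k*(3*k**2 - 4*k + 1).
Verify: k*(9*k + 1) matches t_k.
Telescoping: Σ = s_(9) − s_(0) = 1872 − (0) = 1872.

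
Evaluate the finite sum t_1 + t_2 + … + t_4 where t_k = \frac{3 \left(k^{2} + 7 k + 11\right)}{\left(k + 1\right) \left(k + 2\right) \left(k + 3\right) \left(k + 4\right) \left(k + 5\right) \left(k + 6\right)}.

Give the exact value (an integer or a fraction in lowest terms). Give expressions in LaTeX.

Σ = 3/160

r(k) = (k + 1)*(7*k + (k + 1)**2 + 18)/((k + 7)*(k**2 + 7*k + 11)) after simplifying.
Normal form (A,B,C) = (k + 1, k + 7, k**2 + 7*k + 11).
Set up (k + 1)·f(k+1) − (k + 6)·f(k) − (k**2 + 7*k + 11) = 0.
From deg A=1, deg B=1, deg C=2: d=5.
Solve for f: f(k) = k*(k + 2)*(k + 4)*(k**2 + 9*k + 23)/45 (degree 5 ≤ 5).
So s_k = (B(k−1)f/C)·t_k = (k*(k + 2)*(k + 4)*(k + 6)*(k**2 + 9*k + 23)/(45*(k**2 + 7*k + 11)))·t_k = k*(k**2 + 9*k + 23)/(15*(k**3 + 9*k**2 + 23*k + 15)).
s_(k+1) − s_k = 3*(k**2 + 7*k + 11)/(k**6 + 21*k**5 + 175*k**4 + 735*k**3 + 1624*k**2 + 1764*k + 720) = t_k.
Telescoping: Σ = s_(5) − s_(1) = 31/480 − (11/240) = 3/160.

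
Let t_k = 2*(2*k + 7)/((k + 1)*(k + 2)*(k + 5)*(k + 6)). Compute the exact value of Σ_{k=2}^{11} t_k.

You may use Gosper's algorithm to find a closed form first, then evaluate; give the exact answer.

Compute t_(k+1)/t_k: get (k + 1)*(k + 5)*(2*k + 9)/((k + 3)*(k + 7)*(2*k + 7)).
Take A(k)=k + 1, B(k)=k + 7, C(k)=k**3 + 21*k**2/2 + 73*k/2 + 42.
Solve (k + 1)·f(k+1) − (k + 6)·f(k) = k**3 + 21*k**2/2 + 73*k/2 + 42.
d = 5 from the (1,1,3) case.
A polynomial solution: f(k) = k*(k + 2)*(k + 3)*(k + 4)*(k + 6)/10.
Certificate R = B(k−1)f/C = k*(k + 2)*(k + 6)**2/(5*(2*k + 7)) gives s_k = 2*k*(k + 6)/(5*(k**2 + 6*k + 5)).
Check: Δs_k = 2*(2*k + 7)/(k**4 + 14*k**3 + 65*k**2 + 112*k + 60). ✓
Telescoping: Σ = s_(12) − s_(2) = 432/1105 − (32/105) = 400/4641.

Σ = 400/4641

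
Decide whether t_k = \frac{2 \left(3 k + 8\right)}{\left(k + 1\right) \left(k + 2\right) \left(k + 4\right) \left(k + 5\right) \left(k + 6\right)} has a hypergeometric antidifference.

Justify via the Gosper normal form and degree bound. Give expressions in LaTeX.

The ratio is (k + 1)*(k + 4)*(3*k + 11)/((k + 3)*(k + 7)*(3*k + 8)).
Take A(k)=k + 1, B(k)=k + 7, C(k)=k**2 + 17*k/3 + 8.
f must satisfy (k + 1)·f(k+1) − (k + 6)·f(k) = k**2 + 17*k/3 + 8.
Bound: deg f ≤ 5.
Match coefficients ⇒ f(k) = k*(k + 2)*(k + 3)*(k**2 + 10*k + 29)/60.
R(k) = B(k−1)·f(k)/C(k) = k*(k + 2)*(k + 6)*(k**2 + 10*k + 29)/(20*(3*k + 8)); s_k = R·t_k = k*(k**2 + 10*k + 29)/(10*(k**3 + 10*k**2 + 29*k + 20)).
Check: Δs_k = 2*(3*k + 8)/(k**5 + 18*k**4 + 121*k**3 + 372*k**2 + 508*k + 240). ✓

Yes. s_k = \frac{k \left(k^{2} + 10 k + 29\right)}{10 \left(k^{3} + 10 k^{2} + 29 k + 20\right)}.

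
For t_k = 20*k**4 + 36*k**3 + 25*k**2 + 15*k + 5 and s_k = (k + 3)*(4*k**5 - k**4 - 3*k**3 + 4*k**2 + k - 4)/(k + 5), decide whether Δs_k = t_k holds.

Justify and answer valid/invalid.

Invalid: residual 2*(-16*k**5 - 137*k**4 - 208*k**3 - 136*k**2 - 79*k - 29)/(k**2 + 11*k + 30) ≠ 0.

s_(k+1) = (4*k**6 + 35*k**5 + 109*k**4 + 161*k**3 + 132*k**2 + 65*k + 4)/(k + 6)
s_(k+1) − s_k = (20*k**6 + 224*k**5 + 747*k**4 + 954*k**3 + 648*k**2 + 347*k + 92)/(k**2 + 11*k + 30)
(s_(k+1) − s_k) − t_k = 2*(-16*k**5 - 137*k**4 - 208*k**3 - 136*k**2 - 79*k - 29)/(k**2 + 11*k + 30)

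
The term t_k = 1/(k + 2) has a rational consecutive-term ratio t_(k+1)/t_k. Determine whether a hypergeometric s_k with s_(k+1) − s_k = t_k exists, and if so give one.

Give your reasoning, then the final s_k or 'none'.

Compute t_(k+1)/t_k: get (k + 2)/(k + 3).
Normal form (A,B,C) = (k + 2, k + 3, 1).
Need (k + 2)·f(k+1) − (k + 2)·f(k) = 1.
From deg A=1, deg B=1, deg C=0: d=0.
Put f(k) = c0: A·f(k+1) − B(k−1)·f(k) − C = -1; need -1 = 0 — inconsistent ⇒ no f, not summable.

none (Gosper's algorithm certifies no s_k)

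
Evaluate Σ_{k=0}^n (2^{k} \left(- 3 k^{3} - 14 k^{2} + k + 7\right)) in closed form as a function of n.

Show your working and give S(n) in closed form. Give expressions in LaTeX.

S(n) = - 6 \cdot 2^{n} n^{3} - 10 \cdot 2^{n} n^{2} + 4 \cdot 2^{n} n + 6 \cdot 2^{n} + 1

The ratio is 2*(3*k**3 + 23*k**2 + 36*k + 9)/(3*k**3 + 14*k**2 - k - 7).
So A=2 and B=1, with C=k**3 + 14*k**2/3 - k/3 - 7/3.
Solve (2)·f(k+1) − (1)·f(k) = k**3 + 14*k**2/3 - k/3 - 7/3.
From deg A=0, deg B=0, deg C=3: d=3.
Coefficient equations give f(k) = (3*k**3 - 4*k**2 - 3*k + 1)/3.
So s_k = (B(k−1)f/C)·t_k = ((3*k**3 - 4*k**2 - 3*k + 1)/(3*k**3 + 14*k**2 - k - 7))·t_k = 2**k*(-3*k**3 + 4*k**2 + 3*k - 1).
Verify: 2**k*(-3*k**3 - 14*k**2 + k + 7) matches t_k.
s_(n+1) = 2**(n + 1)*(-3*n**3 - 5*n**2 + 2*n + 3) and s_(0) = -1, so S(n) = -6*2**n*n**3 - 10*2**n*n**2 + 4*2**n*n + 6*2**n + 1.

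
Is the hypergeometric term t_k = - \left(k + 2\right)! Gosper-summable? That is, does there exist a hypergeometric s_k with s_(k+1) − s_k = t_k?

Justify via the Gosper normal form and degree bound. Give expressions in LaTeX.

Ratio r(k) = k + 3.
So A=k + 3 and B=1, with C=1.
f must satisfy (k + 3)·f(k+1) − (1)·f(k) = 1.
From deg A=1, deg B=0, deg C=0: d=-1.
Bound -1 < 0, so the key equation has no polynomial solution.

No — negative degree bound, so no certificate f.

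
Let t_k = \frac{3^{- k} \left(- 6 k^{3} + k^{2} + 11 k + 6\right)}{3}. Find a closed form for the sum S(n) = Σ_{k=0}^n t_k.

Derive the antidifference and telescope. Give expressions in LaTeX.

Step 1: r(k) = (6*k**3 + 17*k**2 + 5*k - 12)/(3*(6*k**3 - k**2 - 11*k - 6)).
So A=1/3 and B=1, with C=k**3 - k**2/6 - 11*k/6 - 1.
Set up (1/3)·f(k+1) − (1)·f(k) − (k**3 - k**2/6 - 11*k/6 - 1) = 0.
From deg A=0, deg B=0, deg C=3: d=3.
A polynomial solution: f(k) = -(k + 1)*(3*k**2 + k + 2)/2.
Get s_k = R·t_k = (3*k**3 + 4*k**2 + 3*k + 2)/3**k with R(k) = B(k−1)f(k)/C(k) = -3*(k + 1)*(3*k**2 + k + 2)/(6*k**3 - k**2 - 11*k - 6).
Δs = (-6*k**3 + k**2 + 11*k + 6)/(3*3**k), as required.
Evaluate: s_(n+1) = 3**(-n - 1)*(3*n**3 + 13*n**2 + 20*n + 12); subtract s_(0) = 2 ⇒ S(n) = (-6*3**n + 3*n**3 + 13*n**2 + 20*n + 12)/(3*3**n).

S(n) = \frac{3^{- n} \left(- 6 \cdot 3^{n} + 3 n^{3} + 13 n^{2} + 20 n + 12\right)}{3}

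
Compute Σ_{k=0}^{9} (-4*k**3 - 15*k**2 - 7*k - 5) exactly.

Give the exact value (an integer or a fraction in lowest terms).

Σ = -12740

The ratio is (4*k**3 + 27*k**2 + 49*k + 31)/(4*k**3 + 15*k**2 + 7*k + 5).
Take A(k)=1, B(k)=1, C(k)=k**3 + 15*k**2/4 + 7*k/4 + 5/4.
Set up (1)·f(k+1) − (1)·f(k) − (k**3 + 15*k**2/4 + 7*k/4 + 5/4) = 0.
Bound: deg f ≤ 4.
Solve for f: f(k) = k*(k + 4)*(k**2 - k + 1)/4 (degree 4 ≤ 4).
Certificate R = B(k−1)f/C = k*(k + 4)*(k**2 - k + 1)/(4*k**3 + 15*k**2 + 7*k + 5) gives s_k = k*(-k**3 - 3*k**2 + 3*k - 4).
s_(k+1) − s_k = -4*k**3 - 15*k**2 - 7*k - 5 = t_k.
Sum = s_(10) − s_(0); s_(10) = -12740, s_(0) = 0 ⇒ -12740.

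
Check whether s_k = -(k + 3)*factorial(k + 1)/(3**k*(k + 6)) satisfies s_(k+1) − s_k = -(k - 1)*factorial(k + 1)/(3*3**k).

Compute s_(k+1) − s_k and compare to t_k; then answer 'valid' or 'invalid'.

s_(k+1) = -(k + 4)*factorial(k + 2)/(3*3**k*(k + 7))
s_(k+1) − s_k = -(k**3 + 9*k**2 + 14*k - 15)*factorial(k + 1)/(3*3**k*(k + 6)*(k + 7))
(s_(k+1) − s_k) − t_k = (k**2 + 5*k - 9)*factorial(k + 1)/(3**k*(k + 6)*(k + 7))

Invalid: residual (k**2 + 5*k - 9)*factorial(k + 1)/(3**k*(k + 6)*(k + 7)) ≠ 0.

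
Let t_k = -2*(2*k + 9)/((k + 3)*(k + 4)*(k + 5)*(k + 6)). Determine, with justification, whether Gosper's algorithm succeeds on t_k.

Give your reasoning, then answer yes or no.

Yes. s_k = 2*k*(-k - 8)/(15*(k**2 + 8*k + 15)).

r(k) = (k + 3)*(2*k + 11)/((k + 7)*(2*k + 9)) after simplifying.
Normal form (A,B,C) = (k + 3, k + 7, k + 9/2).
Need (k + 3)·f(k+1) − (k + 6)·f(k) = k + 9/2.
d = 3 from the (1,1,1) case.
Solving with deg f ≤ 3: f(k) = k*(k + 4)*(k + 8)/30.
Certificate R = B(k−1)f/C = k*(k + 4)*(k + 6)*(k + 8)/(15*(2*k + 9)) gives s_k = 2*k*(-k - 8)/(15*(k**2 + 8*k + 15)).
Check: Δs_k = 2*(-2*k - 9)/(k**4 + 18*k**3 + 119*k**2 + 342*k + 360). ✓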